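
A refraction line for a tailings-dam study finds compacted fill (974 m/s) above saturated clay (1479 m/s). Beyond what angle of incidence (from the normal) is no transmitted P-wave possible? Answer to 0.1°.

41.2°

At critical incidence the refracted ray runs along the interface (θ₂ = 90°), so sin θ_c = V₁/V₂.
θ_c = arcsin(974/1479) = arcsin 0.6586 = 41.19°.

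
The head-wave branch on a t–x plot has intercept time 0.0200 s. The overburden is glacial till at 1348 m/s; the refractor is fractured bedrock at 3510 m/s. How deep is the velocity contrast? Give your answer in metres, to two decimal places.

14.60 m

h = tᵢ·V₁·V₂ / (2·√(V₂²−V₁²)).
√(V₂²−V₁²) = √(3510² − 1348²) = 3240.8 m/s.
h = 0.02 s × 1348 × 3510 / (2 × 3240.8) = 14.60 m.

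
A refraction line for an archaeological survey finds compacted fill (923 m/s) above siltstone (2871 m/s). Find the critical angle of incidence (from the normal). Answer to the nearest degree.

Critical incidence: sin θ_c = V₁/V₂ = 923/2871 = 0.3215.
θ_c = arcsin 0.3215 = 18.75°.

19°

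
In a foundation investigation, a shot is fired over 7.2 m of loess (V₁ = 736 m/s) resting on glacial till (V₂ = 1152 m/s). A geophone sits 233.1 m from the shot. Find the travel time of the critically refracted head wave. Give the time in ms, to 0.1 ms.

t = x/V₂ + 2h·√(V₂²−V₁²)/(V₁V₂).
√(V₂²−V₁²) = √(1152²−736²) = 886.2 m/s; delay term = 2·7.2·886.2/(736·1152) = 0.01505 s.
t = 233.1/1152 + 0.01505 = 0.21740 s.

217.4 ms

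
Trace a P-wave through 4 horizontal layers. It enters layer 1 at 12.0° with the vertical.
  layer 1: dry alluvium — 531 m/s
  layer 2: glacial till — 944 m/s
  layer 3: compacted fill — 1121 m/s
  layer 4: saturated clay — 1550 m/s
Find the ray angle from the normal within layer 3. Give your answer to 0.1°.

26.0°

Ray parameter p = sin 12.0° / 531 = 3.9155e-04 s/m.
sin θ_3 = p·V_3 = 3.9155e-04 × 1121 = 0.4389.
θ_3 = 26.04° from the vertical.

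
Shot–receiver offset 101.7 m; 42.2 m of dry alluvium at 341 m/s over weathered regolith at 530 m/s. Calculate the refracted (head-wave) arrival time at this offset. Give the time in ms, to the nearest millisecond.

381 ms

θ_c = arcsin(V₁/V₂) = arcsin(341/530) = 40.05°, cos θ_c = 0.7655.
Intercept time tᵢ = 2h cos θ_c / V₁ = 2·42.2·0.7655/341 = 0.18948 s.
t = x/V₂ + tᵢ = 101.7/530 + 0.18948 = 0.38136 s.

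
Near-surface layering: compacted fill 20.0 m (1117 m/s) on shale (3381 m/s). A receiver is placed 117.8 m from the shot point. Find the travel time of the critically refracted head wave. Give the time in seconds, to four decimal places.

0.0686 s

θ_c = arcsin(V₁/V₂) = arcsin(1117/3381) = 19.29°, cos θ_c = 0.9438.
Intercept time tᵢ = 2h cos θ_c / V₁ = 2·20.0·0.9438/1117 = 0.03380 s.
t = x/V₂ + tᵢ = 117.8/3381 + 0.03380 = 0.06864 s.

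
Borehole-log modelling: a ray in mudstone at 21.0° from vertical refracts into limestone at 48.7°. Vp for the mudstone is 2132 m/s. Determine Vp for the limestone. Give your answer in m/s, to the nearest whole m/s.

sin 21.0° = 0.3584; sin 48.7° = 0.7513.
V₂ = V₁·(sin θ₂/sin θ₁) = 2132·(0.7513/0.3584) = 4469.42 m/s.

4469 m/s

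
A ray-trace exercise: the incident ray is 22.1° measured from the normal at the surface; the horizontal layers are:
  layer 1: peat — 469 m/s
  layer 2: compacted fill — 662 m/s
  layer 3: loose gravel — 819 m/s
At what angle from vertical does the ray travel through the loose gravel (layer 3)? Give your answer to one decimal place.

41.1°

Snell's law across each interface conserves sin θ / V, so sin θ_3 = V_3·sin θ₁/V₁.
sin θ_3 = 819 × sin 22.1° / 469 = 0.6570.
θ_3 = 41.07° from the vertical.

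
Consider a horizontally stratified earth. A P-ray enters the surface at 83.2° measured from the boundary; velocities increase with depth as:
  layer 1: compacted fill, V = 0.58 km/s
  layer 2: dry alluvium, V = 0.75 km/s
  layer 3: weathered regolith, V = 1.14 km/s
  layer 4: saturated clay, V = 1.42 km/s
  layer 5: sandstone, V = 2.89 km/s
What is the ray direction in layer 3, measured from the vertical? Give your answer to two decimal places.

13.46°

From the normal: θ₁ = 90° − 83.2° = 6.8°.
Ray parameter p = sin 6.8° / 0.58 = 2.0414e-01 s/km.
sin θ_3 = p·V_3 = 2.0414e-01 × 1.14 = 0.2327.
θ_3 = 13.46° from the vertical.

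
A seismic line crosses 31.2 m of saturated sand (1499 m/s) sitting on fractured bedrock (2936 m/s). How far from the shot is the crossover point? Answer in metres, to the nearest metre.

110 m

θ_c = arcsin(1499/2936) = 30.70°, so cos θ_c = 0.8598 and tᵢ = 2h cos θ_c/V₁ = 0.0358 s.
At crossover x/V₁ = x/V₂ + tᵢ ⇒ x = tᵢ/(1/V₁ − 1/V₂) = 0.03579/(6.6711e-04 − 3.4060e-04) = 109.62 m.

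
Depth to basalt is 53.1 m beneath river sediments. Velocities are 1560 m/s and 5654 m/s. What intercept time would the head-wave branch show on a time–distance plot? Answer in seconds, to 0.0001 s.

0.0654 s

tᵢ = 2h·√(V₂²−V₁²)/(V₁V₂).
√(V₂²−V₁²) = √(5654²−1560²) = 5434.5 m/s.
tᵢ = 2·53.1·5434.5/(1560·5654) = 0.06543 s.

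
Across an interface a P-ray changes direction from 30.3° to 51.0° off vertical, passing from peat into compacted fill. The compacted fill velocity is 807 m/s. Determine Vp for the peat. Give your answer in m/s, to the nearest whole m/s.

524 m/s

sin 30.3° = 0.5045; sin 51.0° = 0.7771.
V₁ = V₂·(sin θ₁/sin θ₂) = 807·(0.5045/0.7771) = 523.91 m/s.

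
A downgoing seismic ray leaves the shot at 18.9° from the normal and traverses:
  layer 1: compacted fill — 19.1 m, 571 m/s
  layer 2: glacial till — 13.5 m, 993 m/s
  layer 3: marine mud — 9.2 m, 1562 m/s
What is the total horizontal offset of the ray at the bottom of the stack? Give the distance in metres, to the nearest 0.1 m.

Ray parameter p = sin 18.9° / 571 m/s = 5.6728e-04 s/m.
Layer 1: θ = 18.90°; offset = 19.1·tan 18.90° = 6.539 m.
Layer 2: sin θ = p·993 = 0.5633 → θ = 34.29°; offset = 13.5·tan 34.29° = 9.204 m.
Layer 3: sin θ = p·1562 = 0.8861 → θ = 62.39°; offset = 9.2·tan 62.39° = 17.588 m.
Σ offsets = 33.331 m.

33.3 m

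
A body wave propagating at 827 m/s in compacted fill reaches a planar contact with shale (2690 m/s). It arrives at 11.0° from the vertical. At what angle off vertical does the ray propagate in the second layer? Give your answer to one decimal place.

38.4°

Snell's law: sin θ₂ = (V₂/V₁)·sin θ₁ = (2690/827)·sin 11.0° = 0.6206.
θ₂ = sin⁻¹(0.6206) = 38.36° (from vertical).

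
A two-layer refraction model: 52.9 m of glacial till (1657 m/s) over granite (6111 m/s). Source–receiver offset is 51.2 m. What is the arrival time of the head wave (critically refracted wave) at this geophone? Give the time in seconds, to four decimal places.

0.0698 s

t = x/V₂ + 2h·√(V₂²−V₁²)/(V₁V₂).
√(V₂²−V₁²) = √(6111²−1657²) = 5882.1 m/s; delay term = 2·52.9·5882.1/(1657·6111) = 0.06146 s.
t = 51.2/6111 + 0.06146 = 0.06984 s.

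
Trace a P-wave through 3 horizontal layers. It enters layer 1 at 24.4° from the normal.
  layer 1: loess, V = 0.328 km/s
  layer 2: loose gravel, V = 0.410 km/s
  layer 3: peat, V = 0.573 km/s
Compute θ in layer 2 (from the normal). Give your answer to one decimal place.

Ray parameter p = sin 24.4° / 0.328 = 1.2595e+00 s/km.
sin θ_2 = p·V_2 = 1.2595e+00 × 0.410 = 0.5164.
θ_2 = arcsin 0.5164 = 31.09°.

31.1°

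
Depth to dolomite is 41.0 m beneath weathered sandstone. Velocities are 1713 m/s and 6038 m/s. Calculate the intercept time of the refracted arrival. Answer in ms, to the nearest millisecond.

θ_c = arcsin(V₁/V₂) = arcsin(1713/6038) = 16.48°; cos θ_c = 0.9589.
tᵢ = 2h·cos θ_c / V₁ = 2·41.0·0.9589 / 1713 = 0.04590 s.

46 ms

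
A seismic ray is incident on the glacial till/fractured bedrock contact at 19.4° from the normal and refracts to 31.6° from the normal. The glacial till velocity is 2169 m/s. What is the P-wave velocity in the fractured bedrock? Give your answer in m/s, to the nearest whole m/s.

3422 m/s

sin 19.4° = 0.3322; sin 31.6° = 0.5240.
V₂ = V₁·(sin θ₂/sin θ₁) = 2169·(0.5240/0.3322) = 3421.61 m/s.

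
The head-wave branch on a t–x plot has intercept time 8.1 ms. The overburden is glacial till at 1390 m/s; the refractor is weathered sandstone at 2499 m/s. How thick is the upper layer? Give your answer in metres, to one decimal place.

h = tᵢ·V₁·V₂ / (2·√(V₂²−V₁²)).
√(V₂²−V₁²) = √(2499² − 1390²) = 2076.8 m/s.
h = 0.0081 s × 1390 × 2499 / (2 × 2076.8) = 6.77 m.

6.8 m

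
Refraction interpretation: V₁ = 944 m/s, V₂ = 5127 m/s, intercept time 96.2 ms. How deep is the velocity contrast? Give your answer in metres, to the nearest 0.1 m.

46.2 m

θ_c = arcsin(944/5127) = 10.61°; cos θ_c = 0.9829.
tᵢ = 2h cos θ_c/V₁ ⇒ h = tᵢ·V₁/(2 cos θ_c) = 0.0962·944/(2·0.9829) = 46.20 m.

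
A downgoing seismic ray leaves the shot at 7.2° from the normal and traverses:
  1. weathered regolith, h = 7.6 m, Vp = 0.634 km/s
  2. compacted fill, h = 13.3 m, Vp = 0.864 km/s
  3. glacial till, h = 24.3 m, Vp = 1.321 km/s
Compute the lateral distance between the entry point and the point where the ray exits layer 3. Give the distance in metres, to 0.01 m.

Apply Snell's law at each interface; in layer i the horizontal offset is hᵢ·tan θᵢ.
Layer 1: θ = 7.20°; offset = 7.6·tan 7.20° = 0.9601 m.
Layer 2: sin θ = 0.864·sin 7.2°/0.634 = 0.1708, θ = 9.83°; offset = 13.3·tan 9.83° = 2.3055 m.
Layer 3: sin θ = 1.321·sin 7.2°/0.634 = 0.2611, θ = 15.14°; offset = 24.3·tan 15.14° = 6.5739 m.
Total horizontal offset = 9.8395 m.

9.84 m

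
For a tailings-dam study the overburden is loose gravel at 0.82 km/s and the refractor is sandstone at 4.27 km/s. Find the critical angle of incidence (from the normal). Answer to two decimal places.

11.07°

At critical incidence the refracted ray runs along the interface (θ₂ = 90°), so sin θ_c = V₁/V₂.
θ_c = arcsin(0.82/4.27) = arcsin 0.1920 = 11.07°.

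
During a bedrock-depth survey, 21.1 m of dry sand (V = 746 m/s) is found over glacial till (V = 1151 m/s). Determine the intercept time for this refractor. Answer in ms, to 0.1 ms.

43.1 ms

tᵢ = 2h·√(V₂²−V₁²)/(V₁V₂).
√(V₂²−V₁²) = √(1151²−746²) = 876.5 m/s.
tᵢ = 2·21.1·876.5/(746·1151) = 0.04308 s.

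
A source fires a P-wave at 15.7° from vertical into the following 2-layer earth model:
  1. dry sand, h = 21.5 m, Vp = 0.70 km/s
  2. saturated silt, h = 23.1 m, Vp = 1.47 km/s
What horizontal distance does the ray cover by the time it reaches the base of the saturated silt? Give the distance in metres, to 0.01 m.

22.00 m

Ray parameter p = sin 15.7° / 0.70 km/s = 3.8657e-01 s/km.
Layer 1: θ = 15.70°; offset = 21.5·tan 15.70° = 6.0434 m.
Layer 2: sin θ = p·1.47 = 0.5683 → θ = 34.63°; offset = 23.1·tan 34.63° = 15.9529 m.
Total horizontal offset = 21.9963 m.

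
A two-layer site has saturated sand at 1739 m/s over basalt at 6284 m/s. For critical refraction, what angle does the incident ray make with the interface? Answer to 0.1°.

73.9°

At critical incidence the refracted ray runs along the interface (θ₂ = 90°), so sin θ_c = V₁/V₂.
θ_c = arcsin(1739/6284) = arcsin 0.2767 = 16.07°.
Measured from the interface: 90° − 16.07° = 73.93°.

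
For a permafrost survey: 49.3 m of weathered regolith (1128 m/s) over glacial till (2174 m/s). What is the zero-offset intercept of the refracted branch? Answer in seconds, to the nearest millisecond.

tᵢ = 2h·√(V₂²−V₁²)/(V₁V₂).
√(V₂²−V₁²) = √(2174²−1128²) = 1858.5 m/s.
tᵢ = 2·49.3·1858.5/(1128·2174) = 0.07472 s.

0.075 s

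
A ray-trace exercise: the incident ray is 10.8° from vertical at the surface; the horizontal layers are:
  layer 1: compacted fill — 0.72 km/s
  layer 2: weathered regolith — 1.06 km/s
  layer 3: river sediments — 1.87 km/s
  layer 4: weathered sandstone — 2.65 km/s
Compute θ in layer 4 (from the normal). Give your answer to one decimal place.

Snell's law across each interface conserves sin θ / V, so sin θ_4 = V_4·sin θ₁/V₁.
sin θ_4 = 2.65 × sin 10.8° / 0.72 = 0.6897.
θ_4 = 43.60° from the vertical.

43.6°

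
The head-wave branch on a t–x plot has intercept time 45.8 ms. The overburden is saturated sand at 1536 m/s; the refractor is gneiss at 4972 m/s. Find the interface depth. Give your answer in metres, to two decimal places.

36.98 m

θ_c = arcsin(1536/4972) = 17.99°; cos θ_c = 0.9511.
tᵢ = 2h cos θ_c/V₁ ⇒ h = tᵢ·V₁/(2 cos θ_c) = 0.0458·1536/(2·0.9511) = 36.98 m.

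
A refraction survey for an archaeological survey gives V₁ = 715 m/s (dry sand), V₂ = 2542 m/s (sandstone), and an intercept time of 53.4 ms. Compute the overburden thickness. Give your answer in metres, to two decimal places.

θ_c = arcsin(715/2542) = 16.34°; cos θ_c = 0.9596.
tᵢ = 2h cos θ_c/V₁ ⇒ h = tᵢ·V₁/(2 cos θ_c) = 0.0534·715/(2·0.9596) = 19.89 m.

19.89 m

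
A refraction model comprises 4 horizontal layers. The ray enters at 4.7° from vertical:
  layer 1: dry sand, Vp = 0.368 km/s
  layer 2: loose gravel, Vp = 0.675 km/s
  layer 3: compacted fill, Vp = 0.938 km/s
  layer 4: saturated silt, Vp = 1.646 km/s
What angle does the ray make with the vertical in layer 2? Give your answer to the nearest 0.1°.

Ray parameter p = sin 4.7° / 0.368 = 2.2266e-01 s/km.
sin θ_2 = p·V_2 = 2.2266e-01 × 0.675 = 0.1503.
θ_2 = 8.64° from the vertical.

8.6°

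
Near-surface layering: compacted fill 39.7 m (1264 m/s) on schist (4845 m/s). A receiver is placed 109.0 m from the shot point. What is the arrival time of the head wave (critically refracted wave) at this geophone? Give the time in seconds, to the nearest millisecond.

0.083 s

t = x/V₂ + 2h·√(V₂²−V₁²)/(V₁V₂).
√(V₂²−V₁²) = √(4845²−1264²) = 4677.2 m/s; delay term = 2·39.7·4677.2/(1264·4845) = 0.06064 s.
t = 109.0/4845 + 0.06064 = 0.08314 s.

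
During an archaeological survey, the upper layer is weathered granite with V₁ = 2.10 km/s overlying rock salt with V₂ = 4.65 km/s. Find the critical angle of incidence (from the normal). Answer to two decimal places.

At critical incidence the refracted ray runs along the interface (θ₂ = 90°), so sin θ_c = V₁/V₂.
θ_c = arcsin(2.10/4.65) = arcsin 0.4516 = 26.85°.

26.85°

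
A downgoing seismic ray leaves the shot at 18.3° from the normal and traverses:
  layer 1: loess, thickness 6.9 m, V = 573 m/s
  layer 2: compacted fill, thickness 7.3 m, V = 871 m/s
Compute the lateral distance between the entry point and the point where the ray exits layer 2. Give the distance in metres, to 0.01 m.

Apply Snell's law at each interface; in layer i the horizontal offset is hᵢ·tan θᵢ.
Layer 1: θ = 18.30°; offset = 6.9·tan 18.30° = 2.2820 m.
Layer 2: sin θ = 871·sin 18.3°/573 = 0.4773, θ = 28.51°; offset = 7.3·tan 28.51° = 3.9650 m.
Σ offsets = 6.2470 m.

6.25 m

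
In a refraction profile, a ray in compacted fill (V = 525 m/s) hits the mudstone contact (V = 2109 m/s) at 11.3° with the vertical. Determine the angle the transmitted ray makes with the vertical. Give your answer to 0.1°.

51.9°

Snell's law: sin θ₂ = (V₂/V₁)·sin θ₁ = (2109/525)·sin 11.3° = 0.7871.
θ₂ = arcsin 0.7871 = 51.92° from the normal.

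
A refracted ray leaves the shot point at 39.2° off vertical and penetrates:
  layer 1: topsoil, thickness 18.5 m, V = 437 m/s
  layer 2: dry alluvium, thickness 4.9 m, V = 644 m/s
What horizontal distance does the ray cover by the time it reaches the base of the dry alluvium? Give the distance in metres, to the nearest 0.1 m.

27.6 m

Ray parameter p = sin 39.2° / 437 m/s = 1.4463e-03 s/m.
Layer 1: θ = 39.20°; offset = 18.5·tan 39.20° = 15.088 m.
Layer 2: sin θ = p·644 = 0.9314 → θ = 68.66°; offset = 4.9·tan 68.66° = 12.539 m.
Summing the layer offsets gives 27.628 m.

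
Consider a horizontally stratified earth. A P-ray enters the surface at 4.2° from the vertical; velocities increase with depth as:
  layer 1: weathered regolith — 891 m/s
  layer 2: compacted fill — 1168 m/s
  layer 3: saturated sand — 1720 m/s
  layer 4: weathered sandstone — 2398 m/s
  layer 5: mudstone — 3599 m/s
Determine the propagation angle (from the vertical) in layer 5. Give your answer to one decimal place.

Ray parameter p = sin 4.2° / 891 = 8.2198e-05 s/m.
sin θ_5 = p·V_5 = 8.2198e-05 × 3599 = 0.2958.
θ_5 = 17.21° from the vertical.

17.2°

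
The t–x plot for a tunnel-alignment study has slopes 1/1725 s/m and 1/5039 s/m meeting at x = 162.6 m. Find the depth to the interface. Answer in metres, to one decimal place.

56.9 m

h = (x_cross/2)·√((V₂−V₁)/(V₂+V₁)).
(V₂−V₁)/(V₂+V₁) = (5039−1725)/(5039+1725) = 0.4899; √ = 0.7000.
h = (162.6/2)·0.7000 = 56.91 m.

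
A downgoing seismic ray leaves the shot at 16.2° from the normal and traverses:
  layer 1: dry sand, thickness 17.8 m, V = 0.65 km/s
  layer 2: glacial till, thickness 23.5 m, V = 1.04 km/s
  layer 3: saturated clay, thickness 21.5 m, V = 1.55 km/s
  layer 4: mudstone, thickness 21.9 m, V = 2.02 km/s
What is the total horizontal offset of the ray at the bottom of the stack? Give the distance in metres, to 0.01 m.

p = sin θ₁/V₁ = sin 16.2°/0.65 = 4.2922e-01 s/km is conserved through the stack.
Layer 1: θ = 16.20°; offset = 17.8·tan 16.20° = 5.1714 m.
Layer 2: sin θ = p·1.04 = 0.4464 → θ = 26.51°; offset = 23.5·tan 26.51° = 11.7228 m.
Layer 3: sin θ = p·1.55 = 0.6653 → θ = 41.70°; offset = 21.5·tan 41.70° = 19.1587 m.
Layer 4: sin θ = p·2.02 = 0.8670 → θ = 60.11°; offset = 21.9·tan 60.11° = 38.1068 m.
Total horizontal offset = 74.1597 m.

74.16 m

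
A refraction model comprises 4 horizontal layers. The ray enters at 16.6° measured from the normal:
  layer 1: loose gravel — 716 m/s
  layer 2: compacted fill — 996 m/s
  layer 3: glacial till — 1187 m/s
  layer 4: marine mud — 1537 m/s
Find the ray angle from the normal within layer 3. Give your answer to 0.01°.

28.27°

Ray parameter p = sin 16.6° / 716 = 3.9901e-04 s/m.
sin θ_3 = p·V_3 = 3.9901e-04 × 1187 = 0.4736.
θ_3 = 28.27° from the vertical.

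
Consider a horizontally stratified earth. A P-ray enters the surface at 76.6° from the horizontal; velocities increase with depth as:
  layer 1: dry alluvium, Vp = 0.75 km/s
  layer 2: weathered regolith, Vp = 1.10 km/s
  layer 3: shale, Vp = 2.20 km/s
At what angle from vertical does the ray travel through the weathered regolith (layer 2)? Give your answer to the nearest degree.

From the normal: θ₁ = 90° − 76.6° = 13.4°.
Ray parameter p = sin 13.4° / 0.75 = 3.0900e-01 s/km.
sin θ_2 = p·V_2 = 3.0900e-01 × 1.10 = 0.3399.
θ_2 = 19.87° from the vertical.

20°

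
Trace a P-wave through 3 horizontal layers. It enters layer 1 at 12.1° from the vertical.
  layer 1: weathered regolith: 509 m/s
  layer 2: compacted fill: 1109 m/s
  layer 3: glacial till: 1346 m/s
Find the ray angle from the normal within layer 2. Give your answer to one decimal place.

Snell's law across each interface conserves sin θ / V, so sin θ_2 = V_2·sin θ₁/V₁.
sin θ_2 = 1109 × sin 12.1° / 509 = 0.4567.
θ_2 = arcsin 0.4567 = 27.18°.

27.2°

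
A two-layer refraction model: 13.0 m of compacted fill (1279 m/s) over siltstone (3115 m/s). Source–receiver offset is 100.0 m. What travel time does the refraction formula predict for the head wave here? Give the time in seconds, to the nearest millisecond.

θ_c = arcsin(V₁/V₂) = arcsin(1279/3115) = 24.24°, cos θ_c = 0.9118.
Intercept time tᵢ = 2h cos θ_c / V₁ = 2·13.0·0.9118/1279 = 0.01854 s.
t = x/V₂ + tᵢ = 100.0/3115 + 0.01854 = 0.05064 s.

0.051 s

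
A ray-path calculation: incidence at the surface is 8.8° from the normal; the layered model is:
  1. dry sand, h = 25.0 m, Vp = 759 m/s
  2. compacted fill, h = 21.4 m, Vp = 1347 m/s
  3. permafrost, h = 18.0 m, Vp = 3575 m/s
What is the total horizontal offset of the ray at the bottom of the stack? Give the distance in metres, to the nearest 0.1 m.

28.6 m

Apply Snell's law at each interface; in layer i the horizontal offset is hᵢ·tan θᵢ.
Layer 1: θ = 8.80°; offset = 25.0·tan 8.80° = 3.870 m.
Layer 2: sin θ = 1347·sin 8.8°/759 = 0.2715, θ = 15.75°; offset = 21.4·tan 15.75° = 6.037 m.
Layer 3: sin θ = 3575·sin 8.8°/759 = 0.7206, θ = 46.10°; offset = 18.0·tan 46.10° = 18.707 m.
Summing the layer offsets gives 28.614 m.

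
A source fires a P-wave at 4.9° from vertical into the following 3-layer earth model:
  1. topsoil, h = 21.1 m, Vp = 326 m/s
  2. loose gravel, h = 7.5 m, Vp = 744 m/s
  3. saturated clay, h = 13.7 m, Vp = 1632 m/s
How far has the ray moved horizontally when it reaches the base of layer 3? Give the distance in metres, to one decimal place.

9.8 m

Ray parameter p = sin 4.9° / 326 m/s = 2.6202e-04 s/m.
Layer 1: θ = 4.90°; offset = 21.1·tan 4.90° = 1.809 m.
Layer 2: sin θ = p·744 = 0.1949 → θ = 11.24°; offset = 7.5·tan 11.24° = 1.491 m.
Layer 3: sin θ = p·1632 = 0.4276 → θ = 25.32°; offset = 13.7·tan 25.32° = 6.481 m.
Summing the layer offsets gives 9.780 m.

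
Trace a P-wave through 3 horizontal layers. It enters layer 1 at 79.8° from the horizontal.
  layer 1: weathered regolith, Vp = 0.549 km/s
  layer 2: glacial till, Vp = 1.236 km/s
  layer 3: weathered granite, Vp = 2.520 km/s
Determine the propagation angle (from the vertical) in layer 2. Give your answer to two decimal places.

From the normal: θ₁ = 90° − 79.8° = 10.2°.
Ray parameter p = sin 10.2° / 0.549 = 3.2256e-01 s/km.
sin θ_2 = p·V_2 = 3.2256e-01 × 1.236 = 0.3987.
θ_2 = arcsin 0.3987 = 23.50°.

23.50°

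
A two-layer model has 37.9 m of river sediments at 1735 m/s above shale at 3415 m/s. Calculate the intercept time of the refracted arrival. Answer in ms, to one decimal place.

37.6 ms

tᵢ = 2h·√(V₂²−V₁²)/(V₁V₂).
√(V₂²−V₁²) = √(3415²−1735²) = 2941.4 m/s.
tᵢ = 2·37.9·2941.4/(1735·3415) = 0.03763 s.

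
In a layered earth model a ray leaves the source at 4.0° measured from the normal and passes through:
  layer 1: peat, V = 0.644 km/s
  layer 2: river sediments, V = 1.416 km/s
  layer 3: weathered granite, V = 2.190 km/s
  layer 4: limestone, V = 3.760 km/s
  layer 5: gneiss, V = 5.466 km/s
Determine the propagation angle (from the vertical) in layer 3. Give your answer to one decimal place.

13.7°

Ray parameter p = sin 4.0° / 0.644 = 1.0832e-01 s/km.
sin θ_3 = p·V_3 = 1.0832e-01 × 2.190 = 0.2372.
θ_3 = 13.72° from the vertical.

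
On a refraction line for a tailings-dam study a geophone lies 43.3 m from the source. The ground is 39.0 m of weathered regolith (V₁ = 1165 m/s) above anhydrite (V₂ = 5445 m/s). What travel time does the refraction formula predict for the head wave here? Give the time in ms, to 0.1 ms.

73.4 ms

t = x/V₂ + 2h·√(V₂²−V₁²)/(V₁V₂).
√(V₂²−V₁²) = √(5445²−1165²) = 5318.9 m/s; delay term = 2·39.0·5318.9/(1165·5445) = 0.06540 s.
t = 43.3/5445 + 0.06540 = 0.07335 s.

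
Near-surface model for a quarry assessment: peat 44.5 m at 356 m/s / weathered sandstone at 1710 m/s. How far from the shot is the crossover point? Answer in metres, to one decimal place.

109.9 m

x_cross = 2h·√((V₂+V₁)/(V₂−V₁)).
(V₂+V₁)/(V₂−V₁) = (1710+356)/(1710−356) = 1.5258; √ = 1.2353.
x_cross = 2·44.5·1.2353 = 109.94 m.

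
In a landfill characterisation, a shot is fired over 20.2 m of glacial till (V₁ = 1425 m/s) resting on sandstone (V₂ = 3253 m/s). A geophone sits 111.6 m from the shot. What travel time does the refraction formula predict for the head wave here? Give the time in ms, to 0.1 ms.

θ_c = arcsin(V₁/V₂) = arcsin(1425/3253) = 25.98°, cos θ_c = 0.8989.
Intercept time tᵢ = 2h cos θ_c / V₁ = 2·20.2·0.8989/1425 = 0.02549 s.
t = x/V₂ + tᵢ = 111.6/3253 + 0.02549 = 0.05979 s.

59.8 ms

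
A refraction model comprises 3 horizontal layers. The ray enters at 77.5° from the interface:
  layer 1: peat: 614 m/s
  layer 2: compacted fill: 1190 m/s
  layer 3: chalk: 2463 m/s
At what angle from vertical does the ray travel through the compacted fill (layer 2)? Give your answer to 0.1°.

24.8°

From the normal: θ₁ = 90° − 77.5° = 12.5°.
Ray parameter p = sin 12.5° / 614 = 3.5251e-04 s/m.
sin θ_2 = p·V_2 = 3.5251e-04 × 1190 = 0.4195.
θ_2 = 24.80° from the vertical.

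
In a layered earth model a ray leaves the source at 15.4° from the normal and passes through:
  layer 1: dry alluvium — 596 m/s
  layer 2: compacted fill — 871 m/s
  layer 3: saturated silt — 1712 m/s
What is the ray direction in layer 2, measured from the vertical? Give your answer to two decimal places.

Snell's law across each interface conserves sin θ / V, so sin θ_2 = V_2·sin θ₁/V₁.
sin θ_2 = 871 × sin 15.4° / 596 = 0.3881.
θ_2 = 22.84° from the vertical.

22.84°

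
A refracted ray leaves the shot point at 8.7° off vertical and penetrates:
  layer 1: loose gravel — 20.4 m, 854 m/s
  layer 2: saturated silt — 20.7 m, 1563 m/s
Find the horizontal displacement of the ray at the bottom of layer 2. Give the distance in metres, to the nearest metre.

9 m

Ray parameter p = sin 8.7° / 854 m/s = 1.7712e-04 s/m.
Layer 1: θ = 8.70°; offset = 20.4·tan 8.70° = 3.122 m.
Layer 2: sin θ = p·1563 = 0.2768 → θ = 16.07°; offset = 20.7·tan 16.07° = 5.964 m.
Summing the layer offsets gives 9.085 m.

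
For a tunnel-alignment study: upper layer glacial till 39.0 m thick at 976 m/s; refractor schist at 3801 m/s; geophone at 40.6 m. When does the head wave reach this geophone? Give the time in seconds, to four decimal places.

0.0879 s

t = x/V₂ + 2h·√(V₂²−V₁²)/(V₁V₂).
√(V₂²−V₁²) = √(3801²−976²) = 3673.6 m/s; delay term = 2·39.0·3673.6/(976·3801) = 0.07724 s.
t = 40.6/3801 + 0.07724 = 0.08792 s.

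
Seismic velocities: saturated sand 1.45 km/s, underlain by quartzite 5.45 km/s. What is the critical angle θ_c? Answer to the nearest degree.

Critical incidence: sin θ_c = V₁/V₂ = 1.45/5.45 = 0.2661.
θ_c = arcsin 0.2661 = 15.43°.

15°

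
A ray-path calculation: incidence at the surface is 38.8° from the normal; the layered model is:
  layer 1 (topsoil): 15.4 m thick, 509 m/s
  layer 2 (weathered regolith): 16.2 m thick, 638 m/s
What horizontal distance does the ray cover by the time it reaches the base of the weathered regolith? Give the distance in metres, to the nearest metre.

Ray parameter p = sin 38.8° / 509 m/s = 1.2310e-03 s/m.
Layer 1: θ = 38.80°; offset = 15.4·tan 38.80° = 12.382 m.
Layer 2: sin θ = p·638 = 0.7854 → θ = 51.76°; offset = 16.2·tan 51.76° = 20.556 m.
Σ offsets = 32.938 m.

33 m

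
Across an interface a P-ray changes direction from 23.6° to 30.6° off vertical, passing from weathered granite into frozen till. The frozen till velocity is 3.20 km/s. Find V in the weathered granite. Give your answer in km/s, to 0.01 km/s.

2.52 km/s

Snell's law: sin 23.6°/V₁ = sin 30.6°/V₂.
V₁ = V₂·sin 23.6°/sin 30.6° = 3.20 × 0.7865 = 2.52 km/s.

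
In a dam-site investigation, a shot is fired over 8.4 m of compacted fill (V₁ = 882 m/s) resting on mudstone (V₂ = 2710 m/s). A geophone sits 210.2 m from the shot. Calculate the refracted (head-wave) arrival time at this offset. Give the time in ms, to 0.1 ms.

θ_c = arcsin(V₁/V₂) = arcsin(882/2710) = 18.99°, cos θ_c = 0.9456.
Intercept time tᵢ = 2h cos θ_c / V₁ = 2·8.4·0.9456/882 = 0.01801 s.
t = x/V₂ + tᵢ = 210.2/2710 + 0.01801 = 0.09558 s.

95.6 ms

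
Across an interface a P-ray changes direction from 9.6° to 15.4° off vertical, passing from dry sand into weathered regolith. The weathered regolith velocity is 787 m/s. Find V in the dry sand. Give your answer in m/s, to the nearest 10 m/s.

sin 9.6° = 0.1668; sin 15.4° = 0.2656.
V₁ = V₂·(sin θ₁/sin θ₂) = 787·(0.1668/0.2656) = 494.23 m/s.

490 m/s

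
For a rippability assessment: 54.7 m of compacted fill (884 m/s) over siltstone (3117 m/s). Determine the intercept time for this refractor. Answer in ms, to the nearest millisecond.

119 ms

θ_c = arcsin(V₁/V₂) = arcsin(884/3117) = 16.48°; cos θ_c = 0.9589.
tᵢ = 2h·cos θ_c / V₁ = 2·54.7·0.9589 / 884 = 0.11867 s.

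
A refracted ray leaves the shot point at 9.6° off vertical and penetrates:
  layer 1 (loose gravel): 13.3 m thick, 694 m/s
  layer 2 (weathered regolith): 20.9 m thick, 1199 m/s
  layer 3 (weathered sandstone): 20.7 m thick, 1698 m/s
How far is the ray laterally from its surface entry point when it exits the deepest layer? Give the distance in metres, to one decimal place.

17.8 m

p = sin θ₁/V₁ = sin 9.6°/694 = 2.4030e-04 s/m is conserved through the stack.
Layer 1: θ = 9.60°; offset = 13.3·tan 9.60° = 2.250 m.
Layer 2: sin θ = p·1199 = 0.2881 → θ = 16.75°; offset = 20.9·tan 16.75° = 6.288 m.
Layer 3: sin θ = p·1698 = 0.4080 → θ = 24.08°; offset = 20.7·tan 24.08° = 9.251 m.
Σ offsets = 17.789 m.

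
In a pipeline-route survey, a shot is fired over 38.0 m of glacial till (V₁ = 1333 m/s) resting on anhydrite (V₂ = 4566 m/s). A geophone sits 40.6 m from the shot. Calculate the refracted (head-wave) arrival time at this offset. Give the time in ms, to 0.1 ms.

t = x/V₂ + 2h·√(V₂²−V₁²)/(V₁V₂).
√(V₂²−V₁²) = √(4566²−1333²) = 4367.1 m/s; delay term = 2·38.0·4367.1/(1333·4566) = 0.05453 s.
t = 40.6/4566 + 0.05453 = 0.06342 s.

63.4 ms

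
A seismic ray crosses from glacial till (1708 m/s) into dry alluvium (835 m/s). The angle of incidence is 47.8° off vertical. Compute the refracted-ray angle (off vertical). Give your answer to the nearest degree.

21°

Snell's law: sin θ₂ = (V₂/V₁)·sin θ₁ = (835/1708)·sin 47.8° = 0.3622.
θ₂ = sin⁻¹(0.3622) = 21.23° (from vertical).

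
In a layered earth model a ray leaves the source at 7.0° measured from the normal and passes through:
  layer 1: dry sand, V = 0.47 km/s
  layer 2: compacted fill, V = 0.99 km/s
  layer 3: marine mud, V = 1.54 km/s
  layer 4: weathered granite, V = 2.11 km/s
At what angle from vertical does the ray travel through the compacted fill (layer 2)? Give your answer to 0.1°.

14.9°

Snell's law across each interface conserves sin θ / V, so sin θ_2 = V_2·sin θ₁/V₁.
sin θ_2 = 0.99 × sin 7.0° / 0.47 = 0.2567.
θ_2 = 14.87° from the vertical.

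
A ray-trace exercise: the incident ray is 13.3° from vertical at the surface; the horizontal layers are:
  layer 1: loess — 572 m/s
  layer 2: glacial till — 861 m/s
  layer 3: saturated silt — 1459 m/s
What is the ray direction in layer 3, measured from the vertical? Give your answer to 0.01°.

35.93°

Ray parameter p = sin 13.3° / 572 = 4.0218e-04 s/m.
sin θ_3 = p·V_3 = 4.0218e-04 × 1459 = 0.5868.
θ_3 = 35.93° from the vertical.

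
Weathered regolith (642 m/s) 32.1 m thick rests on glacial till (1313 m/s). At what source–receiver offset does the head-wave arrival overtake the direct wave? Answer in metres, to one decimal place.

x_cross = 2h·√((V₂+V₁)/(V₂−V₁)).
(V₂+V₁)/(V₂−V₁) = (1313+642)/(1313−642) = 2.9136; √ = 1.7069.
x_cross = 2·32.1·1.7069 = 109.58 m.

109.6 m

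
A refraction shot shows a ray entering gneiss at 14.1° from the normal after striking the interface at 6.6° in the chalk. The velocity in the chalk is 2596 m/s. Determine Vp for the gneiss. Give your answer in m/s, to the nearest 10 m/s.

Snell's law: sin 6.6°/V₁ = sin 14.1°/V₂.
V₂ = V₁·sin 14.1°/sin 6.6° = 2596 × 2.1195 = 5502.35 m/s.

5500 m/s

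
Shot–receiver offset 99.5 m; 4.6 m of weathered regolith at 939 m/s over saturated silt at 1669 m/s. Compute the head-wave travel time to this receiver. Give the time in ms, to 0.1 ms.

67.7 ms

t = x/V₂ + 2h·√(V₂²−V₁²)/(V₁V₂).
√(V₂²−V₁²) = √(1669²−939²) = 1379.8 m/s; delay term = 2·4.6·1379.8/(939·1669) = 0.00810 s.
t = 99.5/1669 + 0.00810 = 0.06772 s.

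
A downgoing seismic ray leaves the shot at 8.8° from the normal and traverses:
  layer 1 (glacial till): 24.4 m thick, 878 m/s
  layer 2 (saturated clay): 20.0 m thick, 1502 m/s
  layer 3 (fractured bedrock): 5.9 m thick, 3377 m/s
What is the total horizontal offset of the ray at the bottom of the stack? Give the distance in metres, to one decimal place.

13.5 m

Apply Snell's law at each interface; in layer i the horizontal offset is hᵢ·tan θᵢ.
Layer 1: θ = 8.80°; offset = 24.4·tan 8.80° = 3.777 m.
Layer 2: sin θ = 1502·sin 8.8°/878 = 0.2617, θ = 15.17°; offset = 20.0·tan 15.17° = 5.423 m.
Layer 3: sin θ = 3377·sin 8.8°/878 = 0.5884, θ = 36.04°; offset = 5.9·tan 36.04° = 4.294 m.
Summing the layer offsets gives 13.494 m.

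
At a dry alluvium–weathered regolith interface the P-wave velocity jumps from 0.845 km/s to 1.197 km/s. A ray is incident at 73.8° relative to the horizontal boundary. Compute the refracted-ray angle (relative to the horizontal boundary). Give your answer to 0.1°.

66.7°

Convert to the normal: θ₁ = 90° − 73.8° = 16.2°.
sin θ₁/V₁ = sin θ₂/V₂ ⇒ sin θ₂ = 1.197·sin 16.2°/0.845 = 1.197·0.2790/0.845 = 0.3952.
θ₂ = sin⁻¹(0.3952) = 23.28° (from vertical).
From the interface: 90° − 23.28° = 66.72°.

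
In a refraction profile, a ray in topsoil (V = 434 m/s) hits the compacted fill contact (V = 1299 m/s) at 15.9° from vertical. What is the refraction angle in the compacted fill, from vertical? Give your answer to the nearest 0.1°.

55.1°

Snell's law: sin θ₂ = (V₂/V₁)·sin θ₁ = (1299/434)·sin 15.9° = 0.8200.
θ₂ = arcsin 0.8200 = 55.08° from the normal.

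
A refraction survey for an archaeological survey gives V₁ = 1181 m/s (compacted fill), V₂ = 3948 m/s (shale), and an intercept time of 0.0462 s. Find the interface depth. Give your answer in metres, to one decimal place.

28.6 m

θ_c = arcsin(1181/3948) = 17.41°; cos θ_c = 0.9542.
tᵢ = 2h cos θ_c/V₁ ⇒ h = tᵢ·V₁/(2 cos θ_c) = 0.0462·1181/(2·0.9542) = 28.59 m.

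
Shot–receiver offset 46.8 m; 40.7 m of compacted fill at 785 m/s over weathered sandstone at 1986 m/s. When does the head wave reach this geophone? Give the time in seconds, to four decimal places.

θ_c = arcsin(V₁/V₂) = arcsin(785/1986) = 23.28°, cos θ_c = 0.9186.
Intercept time tᵢ = 2h cos θ_c / V₁ = 2·40.7·0.9186/785 = 0.09525 s.
t = x/V₂ + tᵢ = 46.8/1986 + 0.09525 = 0.11882 s.

0.1188 s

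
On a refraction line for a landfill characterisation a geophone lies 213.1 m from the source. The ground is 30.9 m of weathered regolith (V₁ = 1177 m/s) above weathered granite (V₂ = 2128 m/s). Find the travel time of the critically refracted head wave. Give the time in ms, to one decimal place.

143.9 ms

t = x/V₂ + 2h·√(V₂²−V₁²)/(V₁V₂).
√(V₂²−V₁²) = √(2128²−1177²) = 1772.9 m/s; delay term = 2·30.9·1772.9/(1177·2128) = 0.04374 s.
t = 213.1/2128 + 0.04374 = 0.14388 s.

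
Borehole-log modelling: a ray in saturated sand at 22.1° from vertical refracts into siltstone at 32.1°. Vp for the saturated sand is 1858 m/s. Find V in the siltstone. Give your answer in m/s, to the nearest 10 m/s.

2620 m/s

sin 22.1° = 0.3762; sin 32.1° = 0.5314.
V₂ = V₁·(sin θ₂/sin θ₁) = 1858·(0.5314/0.3762) = 2624.34 m/s.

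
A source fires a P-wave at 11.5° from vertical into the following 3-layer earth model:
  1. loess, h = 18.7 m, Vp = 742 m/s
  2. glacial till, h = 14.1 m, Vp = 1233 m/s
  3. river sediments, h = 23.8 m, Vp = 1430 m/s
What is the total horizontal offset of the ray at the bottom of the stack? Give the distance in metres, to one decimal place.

18.7 m

Apply Snell's law at each interface; in layer i the horizontal offset is hᵢ·tan θᵢ.
Layer 1: θ = 11.50°; offset = 18.7·tan 11.50° = 3.805 m.
Layer 2: sin θ = 1233·sin 11.5°/742 = 0.3313, θ = 19.35°; offset = 14.1·tan 19.35° = 4.951 m.
Layer 3: sin θ = 1430·sin 11.5°/742 = 0.3842, θ = 22.60°; offset = 23.8·tan 22.60° = 9.905 m.
Σ offsets = 18.660 m.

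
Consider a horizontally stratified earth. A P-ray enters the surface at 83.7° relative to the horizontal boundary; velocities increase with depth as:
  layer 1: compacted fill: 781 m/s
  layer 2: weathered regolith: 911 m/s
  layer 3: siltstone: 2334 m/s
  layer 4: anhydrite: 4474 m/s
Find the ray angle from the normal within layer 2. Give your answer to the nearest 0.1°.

7.4°

From the normal: θ₁ = 90° − 83.7° = 6.3°.
Ray parameter p = sin 6.3° / 781 = 1.4050e-04 s/m.
sin θ_2 = p·V_2 = 1.4050e-04 × 911 = 0.1280.
θ_2 = arcsin 0.1280 = 7.35°.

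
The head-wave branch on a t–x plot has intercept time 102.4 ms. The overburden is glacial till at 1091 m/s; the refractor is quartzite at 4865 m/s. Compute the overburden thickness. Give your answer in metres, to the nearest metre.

57 m

θ_c = arcsin(1091/4865) = 12.96°; cos θ_c = 0.9745.
tᵢ = 2h cos θ_c/V₁ ⇒ h = tᵢ·V₁/(2 cos θ_c) = 0.1024·1091/(2·0.9745) = 57.32 m.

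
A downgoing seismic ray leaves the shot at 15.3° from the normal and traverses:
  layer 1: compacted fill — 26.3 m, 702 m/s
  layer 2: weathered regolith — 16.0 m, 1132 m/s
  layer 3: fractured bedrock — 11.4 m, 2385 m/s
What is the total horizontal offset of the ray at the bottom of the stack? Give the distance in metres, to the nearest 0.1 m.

37.8 m

p = sin θ₁/V₁ = sin 15.3°/702 = 3.7589e-04 s/m is conserved through the stack.
Layer 1: θ = 15.30°; offset = 26.3·tan 15.30° = 7.195 m.
Layer 2: sin θ = p·1132 = 0.4255 → θ = 25.18°; offset = 16.0·tan 25.18° = 7.523 m.
Layer 3: sin θ = p·2385 = 0.8965 → θ = 63.70°; offset = 11.4·tan 63.70° = 23.067 m.
Σ offsets = 37.785 m.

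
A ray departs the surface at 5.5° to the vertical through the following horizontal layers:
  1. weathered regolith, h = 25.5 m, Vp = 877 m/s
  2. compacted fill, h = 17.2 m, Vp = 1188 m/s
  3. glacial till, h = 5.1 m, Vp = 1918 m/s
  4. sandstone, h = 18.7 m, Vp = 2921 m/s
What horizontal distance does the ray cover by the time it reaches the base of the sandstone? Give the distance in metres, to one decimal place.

12.1 m

Ray parameter p = sin 5.5° / 877 m/s = 1.0929e-04 s/m.
Layer 1: θ = 5.50°; offset = 25.5·tan 5.50° = 2.455 m.
Layer 2: sin θ = p·1188 = 0.1298 → θ = 7.46°; offset = 17.2·tan 7.46° = 2.252 m.
Layer 3: sin θ = p·1918 = 0.2096 → θ = 12.10°; offset = 5.1·tan 12.10° = 1.093 m.
Layer 4: sin θ = p·2921 = 0.3192 → θ = 18.62°; offset = 18.7·tan 18.62° = 6.299 m.
Summing the layer offsets gives 12.100 m.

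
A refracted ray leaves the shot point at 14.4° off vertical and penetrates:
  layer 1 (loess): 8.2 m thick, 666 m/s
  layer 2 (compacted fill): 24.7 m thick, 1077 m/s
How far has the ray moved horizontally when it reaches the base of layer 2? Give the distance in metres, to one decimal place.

13.0 m

Apply Snell's law at each interface; in layer i the horizontal offset is hᵢ·tan θᵢ.
Layer 1: θ = 14.40°; offset = 8.2·tan 14.40° = 2.105 m.
Layer 2: sin θ = 1077·sin 14.4°/666 = 0.4022, θ = 23.71°; offset = 24.7·tan 23.71° = 10.849 m.
Summing the layer offsets gives 12.955 m.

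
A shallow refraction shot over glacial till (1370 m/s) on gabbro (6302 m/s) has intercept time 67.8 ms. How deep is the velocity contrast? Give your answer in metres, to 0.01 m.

47.58 m

h = tᵢ·V₁·V₂ / (2·√(V₂²−V₁²)).
√(V₂²−V₁²) = √(6302² − 1370²) = 6151.3 m/s.
h = 0.0678 s × 1370 × 6302 / (2 × 6151.3) = 47.58 m.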